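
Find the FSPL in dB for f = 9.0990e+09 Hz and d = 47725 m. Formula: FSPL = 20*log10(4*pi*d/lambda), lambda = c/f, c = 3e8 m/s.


lambda = c / f = 3.0000e+08 / 9.0990e+09 = 0.03297066 m
FSPL = 20 * log10(4*pi*47725/0.03297066) = 145.2 dB

145.2 dB


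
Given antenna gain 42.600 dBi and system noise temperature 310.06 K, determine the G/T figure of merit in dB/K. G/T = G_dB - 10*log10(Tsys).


G/T = 42.600 - 10*log10(310.06) = 42.600 - 24.91446 = 17.69 dB/K

17.69 dB/K


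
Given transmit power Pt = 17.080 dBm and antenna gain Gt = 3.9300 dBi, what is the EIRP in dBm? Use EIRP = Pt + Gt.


EIRP = Pt + Gt = 17.080 + 3.9300 = 21.01 dBm

21.01 dBm


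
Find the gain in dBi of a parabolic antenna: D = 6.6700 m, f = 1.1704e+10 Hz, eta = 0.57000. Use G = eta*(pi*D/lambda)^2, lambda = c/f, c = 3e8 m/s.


lambda = c / f = 3.0000e+08 / 1.1704e+10 = 0.02563226 m
G_linear = 0.57000 * (pi * 6.6700 / 0.02563226)^2 = 380936.4
G_dBi = 10 * log10(380936.4) = 55.81 dBi

55.81 dBi


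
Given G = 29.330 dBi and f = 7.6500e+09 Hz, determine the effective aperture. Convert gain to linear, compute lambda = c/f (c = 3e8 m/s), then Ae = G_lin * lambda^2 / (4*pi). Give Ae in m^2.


lambda = c / f = 3.0000e+08 / 7.6500e+09 = 0.03921569 m
G_linear = 10^(29.330/10) = 857.0378
Ae = G_linear * lambda^2 / (4*pi) = 857.0378 * 0.03921569^2 / (4*pi) = 0.1049 m^2

0.1049 m^2


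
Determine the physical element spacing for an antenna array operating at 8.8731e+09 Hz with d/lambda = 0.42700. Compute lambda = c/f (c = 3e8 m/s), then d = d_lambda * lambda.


lambda = c / f = 3.0000e+08 / 8.8731e+09 = 0.03381006 m
d = 0.42700 * 0.03381006 = 0.01444 m

0.01444 m


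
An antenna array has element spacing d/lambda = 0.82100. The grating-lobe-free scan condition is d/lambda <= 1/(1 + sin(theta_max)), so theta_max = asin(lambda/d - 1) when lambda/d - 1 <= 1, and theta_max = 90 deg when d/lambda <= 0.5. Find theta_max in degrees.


lambda/d - 1 = 1/0.82100 - 1 = 0.2180268
theta_max = asin(0.2180268) = 12.59 deg

12.59 deg


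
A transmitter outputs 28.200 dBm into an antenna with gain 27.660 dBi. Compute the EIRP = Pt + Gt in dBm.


EIRP = Pt + Gt = 28.200 + 27.660 = 55.86 dBm

55.86 dBm


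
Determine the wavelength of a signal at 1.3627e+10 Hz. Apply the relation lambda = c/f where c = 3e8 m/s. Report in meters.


lambda = c / f = 3.0000e+08 / 1.3627e+10 = 0.02202 m

0.02202 m


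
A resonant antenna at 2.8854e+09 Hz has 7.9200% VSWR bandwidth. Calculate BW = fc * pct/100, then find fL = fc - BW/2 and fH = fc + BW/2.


BW = 2.8854e+09 * 7.9200/100 = 2.285237e+08 Hz
fL = 2.8854e+09 - 2.285237e+08/2 = 2.771e+09 Hz
fH = 2.8854e+09 + 2.285237e+08/2 = 3.000e+09 Hz

BW=2.285e+08 Hz, fL=2.771e+09 Hz, fH=3.000e+09 Hz


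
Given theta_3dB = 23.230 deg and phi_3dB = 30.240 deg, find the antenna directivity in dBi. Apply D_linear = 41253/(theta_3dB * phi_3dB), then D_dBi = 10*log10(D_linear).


D_linear = 41253 / (23.230 * 30.240) = 58.72520
D_dBi = 10 * log10(58.72520) = 17.69 dBi

17.69 dBi


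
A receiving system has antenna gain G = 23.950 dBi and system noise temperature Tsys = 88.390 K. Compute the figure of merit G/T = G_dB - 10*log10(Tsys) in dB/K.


G/T = 23.950 - 10*log10(88.390) = 23.950 - 19.46403 = 4.486 dB/K

4.486 dB/K


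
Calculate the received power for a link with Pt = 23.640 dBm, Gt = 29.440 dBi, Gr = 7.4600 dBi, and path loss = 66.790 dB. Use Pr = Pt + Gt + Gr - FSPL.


Pr = 23.640 + 29.440 + 7.4600 - 66.790 = -6.25 dBm

-6.25 dBm


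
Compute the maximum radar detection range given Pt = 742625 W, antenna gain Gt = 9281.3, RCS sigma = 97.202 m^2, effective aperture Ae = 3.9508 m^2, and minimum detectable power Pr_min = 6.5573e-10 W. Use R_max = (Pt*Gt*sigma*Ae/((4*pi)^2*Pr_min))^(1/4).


R^4 = 742625*9281.3*97.202*3.9508 / ((4*pi)^2 * 6.5573e-10) = 2.556194e+19
R_max = 2.556194e+19^0.25 = 71105 m

71105 m


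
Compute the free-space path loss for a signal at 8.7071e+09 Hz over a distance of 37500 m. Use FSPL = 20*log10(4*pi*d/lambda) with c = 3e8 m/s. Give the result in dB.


lambda = c / f = 3.0000e+08 / 8.7071e+09 = 0.03445464 m
FSPL = 20 * log10(4*pi*37500/0.03445464) = 142.7 dB

142.7 dB


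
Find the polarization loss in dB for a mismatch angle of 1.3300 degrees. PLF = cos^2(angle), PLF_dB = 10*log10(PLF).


PLF_linear = cos^2(1.3300 deg) = 0.9994613
PLF_dB = 10 * log10(0.9994613) = -2.340e-03 dB

-2.340e-03 dB


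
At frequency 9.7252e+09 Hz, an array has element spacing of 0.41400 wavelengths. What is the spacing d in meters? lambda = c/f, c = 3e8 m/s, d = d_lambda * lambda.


lambda = c / f = 3.0000e+08 / 9.7252e+09 = 0.03084769 m
d = 0.41400 * 0.03084769 = 0.01277 m

0.01277 m


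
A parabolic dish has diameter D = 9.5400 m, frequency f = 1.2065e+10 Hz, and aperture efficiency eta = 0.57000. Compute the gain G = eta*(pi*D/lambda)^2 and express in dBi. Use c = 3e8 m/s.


lambda = c / f = 3.0000e+08 / 1.2065e+10 = 0.02486531 m
G_linear = 0.57000 * (pi * 9.5400 / 0.02486531)^2 = 828101.5
G_dBi = 10 * log10(828101.5) = 59.18 dBi

59.18 dBi


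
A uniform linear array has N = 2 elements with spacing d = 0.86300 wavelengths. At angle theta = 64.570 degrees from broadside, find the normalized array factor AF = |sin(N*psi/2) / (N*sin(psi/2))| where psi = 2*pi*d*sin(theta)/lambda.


psi = 2*pi*0.86300*sin(64.570 deg) = 4.897017 rad
AF = |sin(2*4.897017/2) / (2*sin(4.897017/2))| = 0.7693

0.7693


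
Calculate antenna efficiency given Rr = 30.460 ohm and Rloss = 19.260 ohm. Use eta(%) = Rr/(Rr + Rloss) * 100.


eta = 30.460 / (30.460 + 19.260) * 100 = 61.26%

61.26%


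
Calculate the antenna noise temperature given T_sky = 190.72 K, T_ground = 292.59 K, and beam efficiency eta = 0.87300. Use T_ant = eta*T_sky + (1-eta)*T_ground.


T_ant = 0.87300 * 190.72 + (1 - 0.87300) * 292.59 = 203.7 K

203.7 K


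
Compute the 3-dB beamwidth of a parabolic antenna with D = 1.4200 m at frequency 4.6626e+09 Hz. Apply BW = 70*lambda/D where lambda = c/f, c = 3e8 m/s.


lambda = c / f = 3.0000e+08 / 4.6626e+09 = 0.06434178 m
BW = 70 * 0.06434178 / 1.4200 = 3.172 deg

3.172 deg


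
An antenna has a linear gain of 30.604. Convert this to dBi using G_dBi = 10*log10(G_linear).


G_dBi = 10 * log10(30.604) = 14.86 dBi

14.86 dBi


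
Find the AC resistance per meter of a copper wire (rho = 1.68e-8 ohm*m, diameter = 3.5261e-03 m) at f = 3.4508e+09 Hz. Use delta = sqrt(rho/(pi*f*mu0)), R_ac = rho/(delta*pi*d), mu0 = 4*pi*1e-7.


delta = sqrt(1.68e-8 / (pi * 3.4508e+09 * 4*pi*1e-7)) = 1.110491e-06 m
R_ac = 1.68e-8 / (1.110491e-06 * pi * 3.5261e-03) = 1.366 ohm/m

1.366 ohm/m


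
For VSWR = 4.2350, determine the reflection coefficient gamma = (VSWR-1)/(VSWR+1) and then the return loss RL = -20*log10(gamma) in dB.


gamma = (4.2350 - 1) / (4.2350 + 1) = 0.6179561
RL = -20 * log10(0.6179561) = 4.181 dB

4.181 dB


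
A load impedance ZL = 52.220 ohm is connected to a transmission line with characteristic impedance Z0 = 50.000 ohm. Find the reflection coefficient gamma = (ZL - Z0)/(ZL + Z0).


gamma = (52.220 - 50.000) / (52.220 + 50.000) = 0.02172

0.02172


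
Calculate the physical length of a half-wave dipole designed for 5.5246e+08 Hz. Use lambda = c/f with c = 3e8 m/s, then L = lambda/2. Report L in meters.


lambda = c / f = 3.0000e+08 / 5.5246e+08 = 0.5430257 m
L = lambda / 2 = 0.5430257 / 2 = 0.2715 m

0.2715 m


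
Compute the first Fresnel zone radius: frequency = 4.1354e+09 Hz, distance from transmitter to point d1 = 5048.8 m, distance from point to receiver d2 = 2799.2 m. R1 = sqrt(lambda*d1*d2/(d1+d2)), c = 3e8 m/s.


lambda = c / f = 3.0000e+08 / 4.1354e+09 = 0.07254437 m
R1 = sqrt(0.07254437 * 5048.8 * 2799.2 / (5048.8 + 2799.2)) = 11.43 m

11.43 m


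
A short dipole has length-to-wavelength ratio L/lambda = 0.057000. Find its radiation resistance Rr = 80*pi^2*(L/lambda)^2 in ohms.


Rr = 80 * pi^2 * (0.057000)^2 = 80 * 9.869604 * 3.249000e-03 = 2.565 ohm

2.565 ohm


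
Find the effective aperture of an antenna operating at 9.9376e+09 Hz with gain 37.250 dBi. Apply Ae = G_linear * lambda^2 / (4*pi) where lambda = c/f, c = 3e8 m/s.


lambda = c / f = 3.0000e+08 / 9.9376e+09 = 0.03018838 m
G_linear = 10^(37.250/10) = 5308.844
Ae = G_linear * lambda^2 / (4*pi) = 5308.844 * 0.03018838^2 / (4*pi) = 0.3850 m^2

0.3850 m^2


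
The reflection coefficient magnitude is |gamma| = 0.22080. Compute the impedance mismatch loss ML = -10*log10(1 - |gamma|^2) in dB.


ML = -10 * log10(1 - 0.22080^2) = -10 * log10(0.95124736) = 0.2171 dB

0.2171 dB


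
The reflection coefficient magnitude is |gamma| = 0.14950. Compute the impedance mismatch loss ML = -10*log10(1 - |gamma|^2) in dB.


ML = -10 * log10(1 - 0.14950^2) = -10 * log10(0.97764975) = 0.09817 dB

0.09817 dB


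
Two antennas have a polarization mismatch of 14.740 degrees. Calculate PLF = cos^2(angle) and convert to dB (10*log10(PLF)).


PLF_linear = cos^2(14.740 deg) = 0.9352638
PLF_dB = 10 * log10(0.9352638) = -0.2907 dB

-0.2907 dB


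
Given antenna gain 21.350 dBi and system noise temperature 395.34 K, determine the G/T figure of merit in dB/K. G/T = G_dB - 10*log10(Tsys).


G/T = 21.350 - 10*log10(395.34) = 21.350 - 25.96971 = -4.620 dB/K

-4.620 dB/K


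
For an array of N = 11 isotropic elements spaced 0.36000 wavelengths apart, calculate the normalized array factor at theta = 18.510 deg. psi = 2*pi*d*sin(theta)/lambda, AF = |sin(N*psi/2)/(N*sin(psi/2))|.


psi = 2*pi*0.36000*sin(18.510 deg) = 0.7181006 rad
AF = |sin(11*0.7181006/2) / (11*sin(0.7181006/2))| = 0.1870

0.1870


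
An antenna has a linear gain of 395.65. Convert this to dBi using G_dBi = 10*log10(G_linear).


G_dBi = 10 * log10(395.65) = 25.97 dBi

25.97 dBi


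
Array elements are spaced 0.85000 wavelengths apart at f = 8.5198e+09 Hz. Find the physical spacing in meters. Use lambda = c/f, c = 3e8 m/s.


lambda = c / f = 3.0000e+08 / 8.5198e+09 = 0.03521209 m
d = 0.85000 * 0.03521209 = 0.02993 m

0.02993 m


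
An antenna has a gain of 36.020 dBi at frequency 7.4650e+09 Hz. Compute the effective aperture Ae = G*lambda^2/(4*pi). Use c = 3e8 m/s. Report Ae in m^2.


lambda = c / f = 3.0000e+08 / 7.4650e+09 = 0.04018754 m
G_linear = 10^(36.020/10) = 3999.447
Ae = G_linear * lambda^2 / (4*pi) = 3999.447 * 0.04018754^2 / (4*pi) = 0.5140 m^2

0.5140 m^2


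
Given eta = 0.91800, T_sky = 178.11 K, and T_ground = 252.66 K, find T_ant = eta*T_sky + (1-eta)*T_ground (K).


T_ant = 0.91800 * 178.11 + (1 - 0.91800) * 252.66 = 184.2 K

184.2 K


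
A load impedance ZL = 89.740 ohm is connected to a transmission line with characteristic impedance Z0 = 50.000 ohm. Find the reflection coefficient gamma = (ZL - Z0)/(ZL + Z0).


gamma = (89.740 - 50.000) / (89.740 + 50.000) = 0.2844

0.2844


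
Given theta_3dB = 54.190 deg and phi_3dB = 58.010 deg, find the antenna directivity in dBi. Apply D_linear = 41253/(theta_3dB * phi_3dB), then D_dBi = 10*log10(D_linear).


D_linear = 41253 / (54.190 * 58.010) = 13.12301
D_dBi = 10 * log10(13.12301) = 11.18 dBi

11.18 dBi


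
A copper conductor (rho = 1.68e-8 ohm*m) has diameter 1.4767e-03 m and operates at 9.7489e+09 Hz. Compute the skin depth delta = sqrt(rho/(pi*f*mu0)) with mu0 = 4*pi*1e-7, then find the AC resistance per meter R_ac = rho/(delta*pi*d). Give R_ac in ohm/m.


delta = sqrt(1.68e-8 / (pi * 9.7489e+09 * 4*pi*1e-7)) = 6.606888e-07 m
R_ac = 1.68e-8 / (6.606888e-07 * pi * 1.4767e-03) = 5.481 ohm/m

5.481 ohm/m


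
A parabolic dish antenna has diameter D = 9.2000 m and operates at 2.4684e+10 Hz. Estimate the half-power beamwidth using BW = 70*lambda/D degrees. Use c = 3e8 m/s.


lambda = c / f = 3.0000e+08 / 2.4684e+10 = 0.01215362 m
BW = 70 * 0.01215362 / 9.2000 = 0.09247 deg

0.09247 deg


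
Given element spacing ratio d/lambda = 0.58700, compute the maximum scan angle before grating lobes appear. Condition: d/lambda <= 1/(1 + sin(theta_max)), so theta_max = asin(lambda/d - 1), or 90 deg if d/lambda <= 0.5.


lambda/d - 1 = 1/0.58700 - 1 = 0.7035775
theta_max = asin(0.7035775) = 44.71 deg

44.71 deg


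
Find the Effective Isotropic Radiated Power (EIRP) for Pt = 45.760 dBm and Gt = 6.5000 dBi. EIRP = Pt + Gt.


EIRP = Pt + Gt = 45.760 + 6.5000 = 52.26 dBm

52.26 dBm


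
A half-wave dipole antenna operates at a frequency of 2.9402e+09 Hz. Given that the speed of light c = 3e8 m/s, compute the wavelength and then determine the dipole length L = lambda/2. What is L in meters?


lambda = c / f = 3.0000e+08 / 2.9402e+09 = 0.1020339 m
L = lambda / 2 = 0.1020339 / 2 = 0.05102 m

0.05102 m


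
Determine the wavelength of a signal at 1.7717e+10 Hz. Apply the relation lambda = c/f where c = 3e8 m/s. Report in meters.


lambda = c / f = 3.0000e+08 / 1.7717e+10 = 0.01693 m

0.01693 m


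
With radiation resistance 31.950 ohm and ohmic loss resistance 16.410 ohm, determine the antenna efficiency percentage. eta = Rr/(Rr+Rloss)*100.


eta = 31.950 / (31.950 + 16.410) * 100 = 66.07%

66.07%


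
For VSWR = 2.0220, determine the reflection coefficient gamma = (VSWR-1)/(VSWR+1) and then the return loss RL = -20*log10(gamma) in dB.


gamma = (2.0220 - 1) / (2.0220 + 1) = 0.3381866
RL = -20 * log10(0.3381866) = 9.417 dB

9.417 dB


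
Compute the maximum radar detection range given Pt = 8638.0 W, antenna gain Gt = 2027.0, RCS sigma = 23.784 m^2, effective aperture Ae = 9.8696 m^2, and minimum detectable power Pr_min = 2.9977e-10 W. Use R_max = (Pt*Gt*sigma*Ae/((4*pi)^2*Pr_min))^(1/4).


R^4 = 8638.0*2027.0*23.784*9.8696 / ((4*pi)^2 * 2.9977e-10) = 8.682474e+16
R_max = 8.682474e+16^0.25 = 17166 m

17166 m


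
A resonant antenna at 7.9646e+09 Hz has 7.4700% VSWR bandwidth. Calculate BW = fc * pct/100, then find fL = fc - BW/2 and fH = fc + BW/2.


BW = 7.9646e+09 * 7.4700/100 = 5.949556e+08 Hz
fL = 7.9646e+09 - 5.949556e+08/2 = 7.667e+09 Hz
fH = 7.9646e+09 + 5.949556e+08/2 = 8.262e+09 Hz

BW=5.950e+08 Hz, fL=7.667e+09 Hz, fH=8.262e+09 Hz


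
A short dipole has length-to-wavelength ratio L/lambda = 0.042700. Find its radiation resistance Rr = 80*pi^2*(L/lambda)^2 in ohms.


Rr = 80 * pi^2 * (0.042700)^2 = 80 * 9.869604 * 1.823290e-03 = 1.440 ohm

1.440 ohm


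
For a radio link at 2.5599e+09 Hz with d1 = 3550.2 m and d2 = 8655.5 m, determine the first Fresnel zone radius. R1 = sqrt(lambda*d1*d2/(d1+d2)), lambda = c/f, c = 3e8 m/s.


lambda = c / f = 3.0000e+08 / 2.5599e+09 = 0.1171921 m
R1 = sqrt(0.1171921 * 3550.2 * 8655.5 / (3550.2 + 8655.5)) = 17.18 m

17.18 m


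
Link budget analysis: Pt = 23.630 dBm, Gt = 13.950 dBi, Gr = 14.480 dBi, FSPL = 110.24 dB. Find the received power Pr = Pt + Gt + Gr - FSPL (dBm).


Pr = 23.630 + 13.950 + 14.480 - 110.24 = -58.18 dBm

-58.18 dBm


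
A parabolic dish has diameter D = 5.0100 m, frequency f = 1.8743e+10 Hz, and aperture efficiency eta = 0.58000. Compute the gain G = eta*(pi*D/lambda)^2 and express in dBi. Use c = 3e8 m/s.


lambda = c / f = 3.0000e+08 / 1.8743e+10 = 0.01600598 m
G_linear = 0.58000 * (pi * 5.0100 / 0.01600598)^2 = 560839.6
G_dBi = 10 * log10(560839.6) = 57.49 dBi

57.49 dBi


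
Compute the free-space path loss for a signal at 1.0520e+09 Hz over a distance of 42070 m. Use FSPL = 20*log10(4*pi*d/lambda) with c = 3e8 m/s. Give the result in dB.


lambda = c / f = 3.0000e+08 / 1.0520e+09 = 0.2851711 m
FSPL = 20 * log10(4*pi*42070/0.2851711) = 125.4 dB

125.4 dB


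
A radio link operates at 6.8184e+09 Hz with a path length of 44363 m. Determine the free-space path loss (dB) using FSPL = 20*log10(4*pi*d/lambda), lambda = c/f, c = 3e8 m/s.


lambda = c / f = 3.0000e+08 / 6.8184e+09 = 0.04399859 m
FSPL = 20 * log10(4*pi*44363/0.04399859) = 142.1 dB

142.1 dB


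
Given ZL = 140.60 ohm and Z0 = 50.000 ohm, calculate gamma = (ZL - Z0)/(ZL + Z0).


gamma = (140.60 - 50.000) / (140.60 + 50.000) = 0.4753

0.4753


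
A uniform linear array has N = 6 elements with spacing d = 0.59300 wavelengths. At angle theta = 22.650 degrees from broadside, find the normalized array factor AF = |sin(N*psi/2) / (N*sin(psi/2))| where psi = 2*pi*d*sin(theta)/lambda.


psi = 2*pi*0.59300*sin(22.650 deg) = 1.434858 rad
AF = |sin(6*1.434858/2) / (6*sin(1.434858/2))| = 0.2327

0.2327


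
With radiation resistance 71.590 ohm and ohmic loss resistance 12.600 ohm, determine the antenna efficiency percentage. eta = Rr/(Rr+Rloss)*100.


eta = 71.590 / (71.590 + 12.600) * 100 = 85.03%

85.03%


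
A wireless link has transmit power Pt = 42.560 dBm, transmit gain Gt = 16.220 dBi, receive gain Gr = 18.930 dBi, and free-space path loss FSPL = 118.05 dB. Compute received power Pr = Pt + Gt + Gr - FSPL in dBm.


Pr = 42.560 + 16.220 + 18.930 - 118.05 = -40.34 dBm

-40.34 dBm


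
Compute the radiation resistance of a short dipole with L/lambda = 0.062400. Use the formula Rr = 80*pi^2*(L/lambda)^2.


Rr = 80 * pi^2 * (0.062400)^2 = 80 * 9.869604 * 3.893760e-03 = 3.074 ohm

3.074 ohm


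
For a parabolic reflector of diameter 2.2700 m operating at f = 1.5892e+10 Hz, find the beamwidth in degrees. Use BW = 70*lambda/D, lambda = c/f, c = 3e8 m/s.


lambda = c / f = 3.0000e+08 / 1.5892e+10 = 0.01887742 m
BW = 70 * 0.01887742 / 2.2700 = 0.5821 deg

0.5821 deg


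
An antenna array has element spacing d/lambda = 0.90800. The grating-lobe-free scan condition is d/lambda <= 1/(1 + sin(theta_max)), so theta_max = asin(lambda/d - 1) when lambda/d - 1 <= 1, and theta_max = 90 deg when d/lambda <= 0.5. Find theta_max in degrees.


lambda/d - 1 = 1/0.90800 - 1 = 0.1013216
theta_max = asin(0.1013216) = 5.815 deg

5.815 deg


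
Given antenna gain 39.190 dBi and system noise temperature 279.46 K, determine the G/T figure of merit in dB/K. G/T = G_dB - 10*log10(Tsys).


G/T = 39.190 - 10*log10(279.46) = 39.190 - 24.46320 = 14.73 dB/K

14.73 dB/K


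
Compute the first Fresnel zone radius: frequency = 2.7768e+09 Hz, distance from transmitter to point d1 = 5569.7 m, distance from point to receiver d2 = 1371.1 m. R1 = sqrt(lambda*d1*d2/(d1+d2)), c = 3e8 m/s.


lambda = c / f = 3.0000e+08 / 2.7768e+09 = 0.1080380 m
R1 = sqrt(0.1080380 * 5569.7 * 1371.1 / (5569.7 + 1371.1)) = 10.90 m

10.90 m


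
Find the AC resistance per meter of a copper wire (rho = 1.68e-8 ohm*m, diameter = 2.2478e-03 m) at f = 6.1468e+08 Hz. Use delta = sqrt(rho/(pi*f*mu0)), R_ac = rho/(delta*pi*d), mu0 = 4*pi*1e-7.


delta = sqrt(1.68e-8 / (pi * 6.1468e+08 * 4*pi*1e-7)) = 2.631178e-06 m
R_ac = 1.68e-8 / (2.631178e-06 * pi * 2.2478e-03) = 0.9042 ohm/m

0.9042 ohm/m


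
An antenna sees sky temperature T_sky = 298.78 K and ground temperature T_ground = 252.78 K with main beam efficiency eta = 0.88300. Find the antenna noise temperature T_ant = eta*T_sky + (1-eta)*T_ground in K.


T_ant = 0.88300 * 298.78 + (1 - 0.88300) * 252.78 = 293.4 K

293.4 K


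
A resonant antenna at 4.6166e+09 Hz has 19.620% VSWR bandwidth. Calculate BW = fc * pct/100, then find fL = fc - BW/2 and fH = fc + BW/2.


BW = 4.6166e+09 * 19.620/100 = 9.057769e+08 Hz
fL = 4.6166e+09 - 9.057769e+08/2 = 4.164e+09 Hz
fH = 4.6166e+09 + 9.057769e+08/2 = 5.069e+09 Hz

BW=9.058e+08 Hz, fL=4.164e+09 Hz, fH=5.069e+09 Hz


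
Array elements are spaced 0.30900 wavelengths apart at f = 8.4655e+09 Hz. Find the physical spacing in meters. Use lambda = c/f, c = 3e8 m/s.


lambda = c / f = 3.0000e+08 / 8.4655e+09 = 0.03543795 m
d = 0.30900 * 0.03543795 = 0.01095 m

0.01095 m


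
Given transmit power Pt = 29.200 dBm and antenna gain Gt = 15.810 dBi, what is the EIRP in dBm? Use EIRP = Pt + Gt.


EIRP = Pt + Gt = 29.200 + 15.810 = 45.01 dBm

45.01 dBm


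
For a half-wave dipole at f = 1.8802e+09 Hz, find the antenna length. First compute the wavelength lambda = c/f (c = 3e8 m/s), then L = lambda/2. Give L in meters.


lambda = c / f = 3.0000e+08 / 1.8802e+09 = 0.1595575 m
L = lambda / 2 = 0.1595575 / 2 = 0.07978 m

0.07978 m


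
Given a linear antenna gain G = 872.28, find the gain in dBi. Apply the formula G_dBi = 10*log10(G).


G_dBi = 10 * log10(872.28) = 29.41 dBi

29.41 dBi


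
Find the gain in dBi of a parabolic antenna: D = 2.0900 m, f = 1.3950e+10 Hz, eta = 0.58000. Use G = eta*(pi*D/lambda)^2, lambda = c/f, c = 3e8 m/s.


lambda = c / f = 3.0000e+08 / 1.3950e+10 = 0.02150538 m
G_linear = 0.58000 * (pi * 2.0900 / 0.02150538)^2 = 54066.23
G_dBi = 10 * log10(54066.23) = 47.33 dBi

47.33 dBi


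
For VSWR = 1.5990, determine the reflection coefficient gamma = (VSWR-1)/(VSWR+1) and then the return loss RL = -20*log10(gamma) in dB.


gamma = (1.5990 - 1) / (1.5990 + 1) = 0.2304733
RL = -20 * log10(0.2304733) = 12.75 dB

12.75 dB


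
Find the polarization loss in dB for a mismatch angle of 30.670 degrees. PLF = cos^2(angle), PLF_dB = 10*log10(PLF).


PLF_linear = cos^2(30.670 deg) = 0.7398055
PLF_dB = 10 * log10(0.7398055) = -1.309 dB

-1.309 dB


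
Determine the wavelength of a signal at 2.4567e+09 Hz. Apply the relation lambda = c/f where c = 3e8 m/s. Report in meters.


lambda = c / f = 3.0000e+08 / 2.4567e+09 = 0.1221 m

0.1221 m


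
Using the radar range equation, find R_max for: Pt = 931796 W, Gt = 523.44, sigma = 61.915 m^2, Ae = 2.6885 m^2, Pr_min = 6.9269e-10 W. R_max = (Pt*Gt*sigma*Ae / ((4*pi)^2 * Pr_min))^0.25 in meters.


R^4 = 931796*523.44*61.915*2.6885 / ((4*pi)^2 * 6.9269e-10) = 7.422240e+17
R_max = 7.422240e+17^0.25 = 29352 m

29352 m


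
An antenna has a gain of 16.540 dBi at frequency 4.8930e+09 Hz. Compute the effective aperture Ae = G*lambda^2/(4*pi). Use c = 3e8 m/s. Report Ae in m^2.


lambda = c / f = 3.0000e+08 / 4.8930e+09 = 0.06131208 m
G_linear = 10^(16.540/10) = 45.08167
Ae = G_linear * lambda^2 / (4*pi) = 45.08167 * 0.06131208^2 / (4*pi) = 0.01349 m^2

0.01349 m^2


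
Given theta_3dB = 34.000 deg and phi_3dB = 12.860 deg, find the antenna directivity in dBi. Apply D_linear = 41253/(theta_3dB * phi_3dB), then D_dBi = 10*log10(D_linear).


D_linear = 41253 / (34.000 * 12.860) = 94.34864
D_dBi = 10 * log10(94.34864) = 19.75 dBi

19.75 dBi


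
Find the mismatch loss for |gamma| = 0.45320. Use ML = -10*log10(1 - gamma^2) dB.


ML = -10 * log10(1 - 0.45320^2) = -10 * log10(0.79460976) = 0.9985 dB

0.9985 dB


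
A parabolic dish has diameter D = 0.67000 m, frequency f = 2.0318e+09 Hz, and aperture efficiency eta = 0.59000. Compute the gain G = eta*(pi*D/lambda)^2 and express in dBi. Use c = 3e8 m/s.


lambda = c / f = 3.0000e+08 / 2.0318e+09 = 0.1476523 m
G_linear = 0.59000 * (pi * 0.67000 / 0.1476523)^2 = 119.9005
G_dBi = 10 * log10(119.9005) = 20.79 dBi

20.79 dBi


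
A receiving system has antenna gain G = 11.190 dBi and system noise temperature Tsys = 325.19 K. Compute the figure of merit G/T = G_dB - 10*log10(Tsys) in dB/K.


G/T = 11.190 - 10*log10(325.19) = 11.190 - 25.12137 = -13.93 dB/K

-13.93 dB/K


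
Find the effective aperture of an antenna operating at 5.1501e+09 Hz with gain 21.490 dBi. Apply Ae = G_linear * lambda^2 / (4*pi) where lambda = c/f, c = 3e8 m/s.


lambda = c / f = 3.0000e+08 / 5.1501e+09 = 0.05825130 m
G_linear = 10^(21.490/10) = 140.9289
Ae = G_linear * lambda^2 / (4*pi) = 140.9289 * 0.05825130^2 / (4*pi) = 0.03805 m^2

0.03805 m^2


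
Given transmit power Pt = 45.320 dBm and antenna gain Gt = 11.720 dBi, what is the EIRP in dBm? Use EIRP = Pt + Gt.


EIRP = Pt + Gt = 45.320 + 11.720 = 57.04 dBm

57.04 dBm


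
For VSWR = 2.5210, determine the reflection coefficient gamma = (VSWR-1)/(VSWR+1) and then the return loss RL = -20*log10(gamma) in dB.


gamma = (2.5210 - 1) / (2.5210 + 1) = 0.4319796
RL = -20 * log10(0.4319796) = 7.291 dB

7.291 dB


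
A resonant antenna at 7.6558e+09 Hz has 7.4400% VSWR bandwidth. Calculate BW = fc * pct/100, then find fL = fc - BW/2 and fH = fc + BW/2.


BW = 7.6558e+09 * 7.4400/100 = 5.695915e+08 Hz
fL = 7.6558e+09 - 5.695915e+08/2 = 7.371e+09 Hz
fH = 7.6558e+09 + 5.695915e+08/2 = 7.941e+09 Hz

BW=5.696e+08 Hz, fL=7.371e+09 Hz, fH=7.941e+09 Hz


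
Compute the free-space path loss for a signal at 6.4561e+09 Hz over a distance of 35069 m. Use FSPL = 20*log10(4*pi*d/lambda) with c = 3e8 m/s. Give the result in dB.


lambda = c / f = 3.0000e+08 / 6.4561e+09 = 0.04646768 m
FSPL = 20 * log10(4*pi*35069/0.04646768) = 139.5 dB

139.5 dB


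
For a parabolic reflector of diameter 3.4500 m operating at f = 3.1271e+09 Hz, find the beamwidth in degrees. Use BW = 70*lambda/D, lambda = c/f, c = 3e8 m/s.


lambda = c / f = 3.0000e+08 / 3.1271e+09 = 0.09593553 m
BW = 70 * 0.09593553 / 3.4500 = 1.947 deg

1.947 deg


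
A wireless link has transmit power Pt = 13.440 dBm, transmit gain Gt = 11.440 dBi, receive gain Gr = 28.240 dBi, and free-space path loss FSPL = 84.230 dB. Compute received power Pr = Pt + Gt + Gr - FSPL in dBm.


Pr = 13.440 + 11.440 + 28.240 - 84.230 = -31.11 dBm

-31.11 dBm


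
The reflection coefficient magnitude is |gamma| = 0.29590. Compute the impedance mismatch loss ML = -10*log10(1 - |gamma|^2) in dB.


ML = -10 * log10(1 - 0.29590^2) = -10 * log10(0.91244319) = 0.3979 dB

0.3979 dB


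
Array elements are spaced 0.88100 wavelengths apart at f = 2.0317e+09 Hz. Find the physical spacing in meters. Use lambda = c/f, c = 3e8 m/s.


lambda = c / f = 3.0000e+08 / 2.0317e+09 = 0.1476596 m
d = 0.88100 * 0.1476596 = 0.1301 m

0.1301 m


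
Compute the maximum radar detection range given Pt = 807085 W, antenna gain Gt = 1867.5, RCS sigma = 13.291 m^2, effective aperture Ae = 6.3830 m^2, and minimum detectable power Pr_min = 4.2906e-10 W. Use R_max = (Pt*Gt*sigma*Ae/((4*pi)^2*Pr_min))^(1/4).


R^4 = 807085*1867.5*13.291*6.3830 / ((4*pi)^2 * 4.2906e-10) = 1.887229e+18
R_max = 1.887229e+18^0.25 = 37064 m

37064 m


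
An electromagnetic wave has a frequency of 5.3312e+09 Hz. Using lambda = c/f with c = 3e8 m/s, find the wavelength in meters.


lambda = c / f = 3.0000e+08 / 5.3312e+09 = 0.05627 m

0.05627 m


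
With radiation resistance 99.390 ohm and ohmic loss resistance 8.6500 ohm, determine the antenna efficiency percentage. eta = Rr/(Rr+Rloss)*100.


eta = 99.390 / (99.390 + 8.6500) * 100 = 91.99%

91.99%


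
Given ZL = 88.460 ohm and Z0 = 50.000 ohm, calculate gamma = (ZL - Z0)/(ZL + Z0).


gamma = (88.460 - 50.000) / (88.460 + 50.000) = 0.2778

0.2778


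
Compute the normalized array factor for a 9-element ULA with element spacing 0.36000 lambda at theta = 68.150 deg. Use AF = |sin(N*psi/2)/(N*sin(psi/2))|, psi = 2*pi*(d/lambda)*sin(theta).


psi = 2*pi*0.36000*sin(68.150 deg) = 2.099452 rad
AF = |sin(9*2.099452/2) / (9*sin(2.099452/2))| = 2.915e-03

2.915e-03


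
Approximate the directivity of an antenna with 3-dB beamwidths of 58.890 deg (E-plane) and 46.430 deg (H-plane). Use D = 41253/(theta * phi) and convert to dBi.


D_linear = 41253 / (58.890 * 46.430) = 15.08743
D_dBi = 10 * log10(15.08743) = 11.79 dBi

11.79 dBi


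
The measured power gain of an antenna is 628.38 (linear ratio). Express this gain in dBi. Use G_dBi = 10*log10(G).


G_dBi = 10 * log10(628.38) = 27.98 dBi

27.98 dBi


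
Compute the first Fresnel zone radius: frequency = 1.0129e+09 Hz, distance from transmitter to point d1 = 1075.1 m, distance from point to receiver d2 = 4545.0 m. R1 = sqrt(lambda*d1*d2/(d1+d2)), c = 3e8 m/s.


lambda = c / f = 3.0000e+08 / 1.0129e+09 = 0.2961793 m
R1 = sqrt(0.2961793 * 1075.1 * 4545.0 / (1075.1 + 4545.0)) = 16.05 m

16.05 m


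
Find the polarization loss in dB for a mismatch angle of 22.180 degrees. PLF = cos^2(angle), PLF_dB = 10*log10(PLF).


PLF_linear = cos^2(22.180 deg) = 0.8574805
PLF_dB = 10 * log10(0.8574805) = -0.6678 dB

-0.6678 dB


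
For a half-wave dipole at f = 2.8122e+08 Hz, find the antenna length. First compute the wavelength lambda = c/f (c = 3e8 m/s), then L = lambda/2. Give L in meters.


lambda = c / f = 3.0000e+08 / 2.8122e+08 = 1.066780 m
L = lambda / 2 = 1.066780 / 2 = 0.5334 m

0.5334 m


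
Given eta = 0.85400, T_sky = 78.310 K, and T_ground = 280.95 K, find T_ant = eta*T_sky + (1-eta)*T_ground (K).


T_ant = 0.85400 * 78.310 + (1 - 0.85400) * 280.95 = 107.9 K

107.9 K


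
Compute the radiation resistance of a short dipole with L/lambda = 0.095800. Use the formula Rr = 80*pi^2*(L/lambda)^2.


Rr = 80 * pi^2 * (0.095800)^2 = 80 * 9.869604 * 9.177640e-03 = 7.246 ohm

7.246 ohm


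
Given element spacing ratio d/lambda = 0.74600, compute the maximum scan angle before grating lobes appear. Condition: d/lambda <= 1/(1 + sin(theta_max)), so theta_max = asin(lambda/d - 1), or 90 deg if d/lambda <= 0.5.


lambda/d - 1 = 1/0.74600 - 1 = 0.3404826
theta_max = asin(0.3404826) = 19.91 deg

19.91 deg


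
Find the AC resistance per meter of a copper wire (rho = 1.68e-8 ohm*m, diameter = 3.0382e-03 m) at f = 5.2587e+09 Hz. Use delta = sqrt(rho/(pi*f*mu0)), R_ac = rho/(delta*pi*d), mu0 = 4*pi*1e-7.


delta = sqrt(1.68e-8 / (pi * 5.2587e+09 * 4*pi*1e-7)) = 8.995713e-07 m
R_ac = 1.68e-8 / (8.995713e-07 * pi * 3.0382e-03) = 1.957 ohm/m

1.957 ohm/m


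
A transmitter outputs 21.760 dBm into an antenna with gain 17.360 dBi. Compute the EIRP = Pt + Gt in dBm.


EIRP = Pt + Gt = 21.760 + 17.360 = 39.12 dBm

39.12 dBm


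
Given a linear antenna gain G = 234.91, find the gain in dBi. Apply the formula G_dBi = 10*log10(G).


G_dBi = 10 * log10(234.91) = 23.71 dBi

23.71 dBi


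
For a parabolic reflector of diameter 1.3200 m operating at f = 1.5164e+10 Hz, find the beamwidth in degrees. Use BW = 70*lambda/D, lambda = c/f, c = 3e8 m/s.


lambda = c / f = 3.0000e+08 / 1.5164e+10 = 0.01978370 m
BW = 70 * 0.01978370 / 1.3200 = 1.049 deg

1.049 deg


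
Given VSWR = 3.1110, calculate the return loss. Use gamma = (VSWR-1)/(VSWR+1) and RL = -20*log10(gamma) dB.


gamma = (3.1110 - 1) / (3.1110 + 1) = 0.5135004
RL = -20 * log10(0.5135004) = 5.789 dB

5.789 dB


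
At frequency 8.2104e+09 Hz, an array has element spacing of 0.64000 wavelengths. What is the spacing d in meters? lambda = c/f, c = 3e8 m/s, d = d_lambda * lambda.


lambda = c / f = 3.0000e+08 / 8.2104e+09 = 0.03653902 m
d = 0.64000 * 0.03653902 = 0.02338 m

0.02338 m


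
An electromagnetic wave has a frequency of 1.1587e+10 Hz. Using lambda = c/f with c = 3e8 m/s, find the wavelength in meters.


lambda = c / f = 3.0000e+08 / 1.1587e+10 = 0.02589 m

0.02589 m


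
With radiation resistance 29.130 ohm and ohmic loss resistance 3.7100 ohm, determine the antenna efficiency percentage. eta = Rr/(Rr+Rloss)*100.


eta = 29.130 / (29.130 + 3.7100) * 100 = 88.70%

88.70%


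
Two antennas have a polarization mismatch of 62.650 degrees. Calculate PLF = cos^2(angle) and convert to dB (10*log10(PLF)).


PLF_linear = cos^2(62.650 deg) = 0.2110712
PLF_dB = 10 * log10(0.2110712) = -6.756 dB

-6.756 dB


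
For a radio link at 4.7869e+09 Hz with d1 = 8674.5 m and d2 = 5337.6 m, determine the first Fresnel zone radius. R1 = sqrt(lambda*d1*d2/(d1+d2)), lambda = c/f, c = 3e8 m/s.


lambda = c / f = 3.0000e+08 / 4.7869e+09 = 0.06267104 m
R1 = sqrt(0.06267104 * 8674.5 * 5337.6 / (8674.5 + 5337.6)) = 14.39 m

14.39 m


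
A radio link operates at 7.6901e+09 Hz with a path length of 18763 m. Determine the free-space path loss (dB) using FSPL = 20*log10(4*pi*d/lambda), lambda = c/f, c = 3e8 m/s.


lambda = c / f = 3.0000e+08 / 7.6901e+09 = 0.03901120 m
FSPL = 20 * log10(4*pi*18763/0.03901120) = 135.6 dB

135.6 dB


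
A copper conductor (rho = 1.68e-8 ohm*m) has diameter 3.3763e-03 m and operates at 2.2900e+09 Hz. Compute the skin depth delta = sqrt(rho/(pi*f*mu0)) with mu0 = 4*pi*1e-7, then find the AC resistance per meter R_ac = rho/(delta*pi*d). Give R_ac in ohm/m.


delta = sqrt(1.68e-8 / (pi * 2.2900e+09 * 4*pi*1e-7)) = 1.363192e-06 m
R_ac = 1.68e-8 / (1.363192e-06 * pi * 3.3763e-03) = 1.162 ohm/m

1.162 ohm/m


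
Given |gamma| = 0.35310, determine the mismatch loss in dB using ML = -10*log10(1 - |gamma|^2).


ML = -10 * log10(1 - 0.35310^2) = -10 * log10(0.87532039) = 0.5783 dB

0.5783 dB


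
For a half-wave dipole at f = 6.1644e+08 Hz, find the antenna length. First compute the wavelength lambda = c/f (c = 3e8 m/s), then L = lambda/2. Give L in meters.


lambda = c / f = 3.0000e+08 / 6.1644e+08 = 0.4866654 m
L = lambda / 2 = 0.4866654 / 2 = 0.2433 m

0.2433 m


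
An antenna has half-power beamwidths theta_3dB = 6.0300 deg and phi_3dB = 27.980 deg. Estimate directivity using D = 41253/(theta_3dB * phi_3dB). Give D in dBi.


D_linear = 41253 / (6.0300 * 27.980) = 244.5066
D_dBi = 10 * log10(244.5066) = 23.88 dBi

23.88 dBi


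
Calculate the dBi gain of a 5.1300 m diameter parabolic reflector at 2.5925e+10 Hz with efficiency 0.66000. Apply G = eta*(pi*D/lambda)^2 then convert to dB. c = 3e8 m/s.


lambda = c / f = 3.0000e+08 / 2.5925e+10 = 0.01157184 m
G_linear = 0.66000 * (pi * 5.1300 / 0.01157184)^2 = 1.280187e+06
G_dBi = 10 * log10(1.280187e+06) = 61.07 dBi

61.07 dBi


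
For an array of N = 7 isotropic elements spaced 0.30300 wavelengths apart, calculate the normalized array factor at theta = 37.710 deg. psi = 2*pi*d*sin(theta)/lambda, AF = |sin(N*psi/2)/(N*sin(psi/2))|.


psi = 2*pi*0.30300*sin(37.710 deg) = 1.164491 rad
AF = |sin(7*1.164491/2) / (7*sin(1.164491/2))| = 0.2089

0.2089


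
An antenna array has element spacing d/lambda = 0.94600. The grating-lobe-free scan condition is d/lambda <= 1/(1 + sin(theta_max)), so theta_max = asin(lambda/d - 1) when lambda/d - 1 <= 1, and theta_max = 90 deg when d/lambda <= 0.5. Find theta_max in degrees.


lambda/d - 1 = 1/0.94600 - 1 = 0.05708245
theta_max = asin(0.05708245) = 3.272 deg

3.272 deg


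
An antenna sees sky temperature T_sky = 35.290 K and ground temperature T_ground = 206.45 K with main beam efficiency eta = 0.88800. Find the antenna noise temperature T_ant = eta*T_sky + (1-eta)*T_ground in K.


T_ant = 0.88800 * 35.290 + (1 - 0.88800) * 206.45 = 54.46 K

54.46 K


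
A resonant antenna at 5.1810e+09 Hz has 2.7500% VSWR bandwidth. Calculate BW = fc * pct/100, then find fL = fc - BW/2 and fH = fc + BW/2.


BW = 5.1810e+09 * 2.7500/100 = 1.424775e+08 Hz
fL = 5.1810e+09 - 1.424775e+08/2 = 5.110e+09 Hz
fH = 5.1810e+09 + 1.424775e+08/2 = 5.252e+09 Hz

BW=1.425e+08 Hz, fL=5.110e+09 Hz, fH=5.252e+09 Hz


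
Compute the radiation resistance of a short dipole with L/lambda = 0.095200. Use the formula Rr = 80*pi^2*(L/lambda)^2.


Rr = 80 * pi^2 * (0.095200)^2 = 80 * 9.869604 * 9.063040e-03 = 7.156 ohm

7.156 ohm


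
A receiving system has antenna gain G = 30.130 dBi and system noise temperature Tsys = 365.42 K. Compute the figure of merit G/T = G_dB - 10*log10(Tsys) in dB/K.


G/T = 30.130 - 10*log10(365.42) = 30.130 - 25.62792 = 4.502 dB/K

4.502 dB/K


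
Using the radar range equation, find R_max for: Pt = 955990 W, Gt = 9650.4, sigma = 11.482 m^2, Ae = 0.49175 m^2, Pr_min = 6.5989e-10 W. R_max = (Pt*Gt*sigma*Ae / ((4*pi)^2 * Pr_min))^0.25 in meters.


R^4 = 955990*9650.4*11.482*0.49175 / ((4*pi)^2 * 6.5989e-10) = 4.998841e+17
R_max = 4.998841e+17^0.25 = 26590 m

26590 m


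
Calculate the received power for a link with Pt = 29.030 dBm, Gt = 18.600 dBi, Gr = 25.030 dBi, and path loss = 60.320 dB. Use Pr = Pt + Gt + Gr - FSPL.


Pr = 29.030 + 18.600 + 25.030 - 60.320 = 12.34 dBm

12.34 dBm


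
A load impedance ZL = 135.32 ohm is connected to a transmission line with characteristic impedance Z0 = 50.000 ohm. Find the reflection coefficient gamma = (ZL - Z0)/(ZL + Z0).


gamma = (135.32 - 50.000) / (135.32 + 50.000) = 0.4604

0.4604


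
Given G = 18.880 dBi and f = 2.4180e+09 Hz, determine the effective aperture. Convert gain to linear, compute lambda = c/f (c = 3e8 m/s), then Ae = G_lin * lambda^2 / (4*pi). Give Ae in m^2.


lambda = c / f = 3.0000e+08 / 2.4180e+09 = 0.1240695 m
G_linear = 10^(18.880/10) = 77.26806
Ae = G_linear * lambda^2 / (4*pi) = 77.26806 * 0.1240695^2 / (4*pi) = 0.09465 m^2

0.09465 m^2


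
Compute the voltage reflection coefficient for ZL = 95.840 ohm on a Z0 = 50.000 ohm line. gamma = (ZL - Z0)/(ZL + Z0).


gamma = (95.840 - 50.000) / (95.840 + 50.000) = 0.3143

0.3143


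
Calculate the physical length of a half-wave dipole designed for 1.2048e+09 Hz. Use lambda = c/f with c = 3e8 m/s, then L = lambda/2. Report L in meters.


lambda = c / f = 3.0000e+08 / 1.2048e+09 = 0.2490040 m
L = lambda / 2 = 0.2490040 / 2 = 0.1245 m

0.1245 m


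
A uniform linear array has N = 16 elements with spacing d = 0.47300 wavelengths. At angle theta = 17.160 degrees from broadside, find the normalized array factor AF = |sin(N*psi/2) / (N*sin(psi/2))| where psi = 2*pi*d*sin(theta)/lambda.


psi = 2*pi*0.47300*sin(17.160 deg) = 0.8768463 rad
AF = |sin(16*0.8768463/2) / (16*sin(0.8768463/2))| = 0.09836

0.09836


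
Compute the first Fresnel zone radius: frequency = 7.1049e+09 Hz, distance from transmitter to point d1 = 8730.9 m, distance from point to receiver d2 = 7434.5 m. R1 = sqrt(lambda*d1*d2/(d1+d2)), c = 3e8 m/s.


lambda = c / f = 3.0000e+08 / 7.1049e+09 = 0.04222438 m
R1 = sqrt(0.04222438 * 8730.9 * 7434.5 / (8730.9 + 7434.5)) = 13.02 m

13.02 m


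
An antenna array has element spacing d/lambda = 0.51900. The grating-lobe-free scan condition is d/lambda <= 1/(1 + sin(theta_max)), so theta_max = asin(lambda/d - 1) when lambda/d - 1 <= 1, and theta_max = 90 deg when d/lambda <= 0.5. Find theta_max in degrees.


lambda/d - 1 = 1/0.51900 - 1 = 0.9267823
theta_max = asin(0.9267823) = 67.94 deg

67.94 deg


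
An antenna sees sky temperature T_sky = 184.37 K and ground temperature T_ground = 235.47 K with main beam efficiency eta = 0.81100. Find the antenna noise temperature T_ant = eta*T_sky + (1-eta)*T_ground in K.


T_ant = 0.81100 * 184.37 + (1 - 0.81100) * 235.47 = 194.0 K

194.0 K


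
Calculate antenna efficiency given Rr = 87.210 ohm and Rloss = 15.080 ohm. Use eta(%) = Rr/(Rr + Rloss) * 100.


eta = 87.210 / (87.210 + 15.080) * 100 = 85.26%

85.26%


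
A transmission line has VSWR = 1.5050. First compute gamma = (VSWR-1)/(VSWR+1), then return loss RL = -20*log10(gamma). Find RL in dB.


gamma = (1.5050 - 1) / (1.5050 + 1) = 0.2015968
RL = -20 * log10(0.2015968) = 13.91 dB

13.91 dB


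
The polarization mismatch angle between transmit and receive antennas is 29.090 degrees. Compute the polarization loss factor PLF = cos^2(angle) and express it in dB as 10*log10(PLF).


PLF_linear = cos^2(29.090 deg) = 0.7636262
PLF_dB = 10 * log10(0.7636262) = -1.171 dB

-1.171 dB


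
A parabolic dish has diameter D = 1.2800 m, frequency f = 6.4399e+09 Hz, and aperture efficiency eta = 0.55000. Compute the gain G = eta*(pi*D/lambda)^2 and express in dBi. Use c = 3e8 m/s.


lambda = c / f = 3.0000e+08 / 6.4399e+09 = 0.04658457 m
G_linear = 0.55000 * (pi * 1.2800 / 0.04658457)^2 = 4098.248
G_dBi = 10 * log10(4098.248) = 36.13 dBi

36.13 dBi


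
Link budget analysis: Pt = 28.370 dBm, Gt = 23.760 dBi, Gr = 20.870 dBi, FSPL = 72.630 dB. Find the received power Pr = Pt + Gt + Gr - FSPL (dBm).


Pr = 28.370 + 23.760 + 20.870 - 72.630 = 0.37 dBm

0.37 dBm


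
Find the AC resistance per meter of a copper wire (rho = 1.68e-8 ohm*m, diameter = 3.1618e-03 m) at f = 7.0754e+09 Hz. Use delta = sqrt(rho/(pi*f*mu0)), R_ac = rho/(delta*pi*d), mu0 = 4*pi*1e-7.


delta = sqrt(1.68e-8 / (pi * 7.0754e+09 * 4*pi*1e-7)) = 7.755312e-07 m
R_ac = 1.68e-8 / (7.755312e-07 * pi * 3.1618e-03) = 2.181 ohm/m

2.181 ohm/m


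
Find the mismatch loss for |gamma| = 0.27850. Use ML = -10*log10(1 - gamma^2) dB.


ML = -10 * log10(1 - 0.27850^2) = -10 * log10(0.92243775) = 0.3506 dB

0.3506 dB


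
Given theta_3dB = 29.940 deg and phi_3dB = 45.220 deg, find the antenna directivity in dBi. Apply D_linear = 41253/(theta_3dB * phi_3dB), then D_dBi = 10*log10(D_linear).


D_linear = 41253 / (29.940 * 45.220) = 30.47005
D_dBi = 10 * log10(30.47005) = 14.84 dBi

14.84 dBi
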